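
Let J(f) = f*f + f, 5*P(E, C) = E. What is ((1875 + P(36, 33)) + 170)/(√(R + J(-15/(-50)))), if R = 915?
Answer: 20522*√10171/30513 ≈ 67.829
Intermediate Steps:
P(E, C) = E/5
J(f) = f + f² (J(f) = f² + f = f + f²)
((1875 + P(36, 33)) + 170)/(√(R + J(-15/(-50)))) = ((1875 + (⅕)*36) + 170)/(√(915 + (-15/(-50))*(1 - 15/(-50)))) = ((1875 + 36/5) + 170)/(√(915 + (-15*(-1/50))*(1 - 15*(-1/50)))) = (9411/5 + 170)/(√(915 + 3*(1 + 3/10)/10)) = 10261/(5*(√(915 + (3/10)*(13/10)))) = 10261/(5*(√(915 + 39/100))) = 10261/(5*(√(91539/100))) = 10261/(5*((3*√10171/10))) = 10261*(10*√10171/30513)/5 = 20522*√10171/30513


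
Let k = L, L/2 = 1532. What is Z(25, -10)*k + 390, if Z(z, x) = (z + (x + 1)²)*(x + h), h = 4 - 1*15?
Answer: -6820074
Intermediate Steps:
h = -11 (h = 4 - 15 = -11)
L = 3064 (L = 2*1532 = 3064)
k = 3064
Z(z, x) = (-11 + x)*(z + (1 + x)²) (Z(z, x) = (z + (x + 1)²)*(x - 11) = (z + (1 + x)²)*(-11 + x) = (-11 + x)*(z + (1 + x)²))
Z(25, -10)*k + 390 = (-11*25 - 11*(1 - 10)² - 10*25 - 10*(1 - 10)²)*3064 + 390 = (-275 - 11*(-9)² - 250 - 10*(-9)²)*3064 + 390 = (-275 - 11*81 - 250 - 10*81)*3064 + 390 = (-275 - 891 - 250 - 810)*3064 + 390 = -2226*3064 + 390 = -6820464 + 390 = -6820074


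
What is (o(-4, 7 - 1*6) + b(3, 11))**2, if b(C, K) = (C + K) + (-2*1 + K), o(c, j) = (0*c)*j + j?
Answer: 576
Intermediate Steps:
o(c, j) = j (o(c, j) = 0*j + j = 0 + j = j)
b(C, K) = -2 + C + 2*K (b(C, K) = (C + K) + (-2 + K) = -2 + C + 2*K)
(o(-4, 7 - 1*6) + b(3, 11))**2 = ((7 - 1*6) + (-2 + 3 + 2*11))**2 = ((7 - 6) + (-2 + 3 + 22))**2 = (1 + 23)**2 = 24**2 = 576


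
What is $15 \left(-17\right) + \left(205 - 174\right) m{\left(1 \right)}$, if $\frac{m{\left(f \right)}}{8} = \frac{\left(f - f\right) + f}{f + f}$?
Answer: $-131$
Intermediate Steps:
$m{\left(f \right)} = 4$ ($m{\left(f \right)} = 8 \frac{\left(f - f\right) + f}{f + f} = 8 \frac{0 + f}{2 f} = 8 f \frac{1}{2 f} = 8 \cdot \frac{1}{2} = 4$)
$15 \left(-17\right) + \left(205 - 174\right) m{\left(1 \right)} = 15 \left(-17\right) + \left(205 - 174\right) 4 = -255 + 31 \cdot 4 = -255 + 124 = -131$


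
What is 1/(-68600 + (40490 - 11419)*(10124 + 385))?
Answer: 1/305438539 ≈ 3.2740e-9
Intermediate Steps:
1/(-68600 + (40490 - 11419)*(10124 + 385)) = 1/(-68600 + 29071*10509) = 1/(-68600 + 305507139) = 1/305438539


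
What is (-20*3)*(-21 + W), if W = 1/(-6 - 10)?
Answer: 5055/4 ≈ 1263.8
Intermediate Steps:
W = -1/16 (W = 1/(-16) = -1/16 ≈ -0.062500)
(-20*3)*(-21 + W) = (-20*3)*(-21 - 1/16) = -5*12*(-337/16) = -60*(-337/16) = 5055/4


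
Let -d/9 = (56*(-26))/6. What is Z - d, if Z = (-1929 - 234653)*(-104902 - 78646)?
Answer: 43424150752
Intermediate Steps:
d = 2184 (d = -9*56*(-26)/6 = -(-13104)/6 = -9*(-728/3) = 2184)
Z = 43424152936 (Z = -236582*(-183548) = 43424152936)
Z - d = 43424152936 - 1*2184 = 43424152936 - 2184 = 43424150752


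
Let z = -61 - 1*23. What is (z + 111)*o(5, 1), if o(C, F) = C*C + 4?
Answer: 783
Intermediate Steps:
o(C, F) = 4 + C² (o(C, F) = C² + 4 = 4 + C²)
z = -84 (z = -61 - 23 = -84)
(z + 111)*o(5, 1) = (-84 + 111)*(4 + 5²) = 27*(4 + 25) = 27*29 = 783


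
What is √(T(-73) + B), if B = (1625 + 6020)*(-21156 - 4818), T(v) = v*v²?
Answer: I*√198960247 ≈ 14105.0*I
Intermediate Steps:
T(v) = v³
B = -198571230 (B = 7645*(-25974) = -198571230)
√(T(-73) + B) = √((-73)³ - 198571230) = √(-389017 - 198571230) = √(-198960247) = I*√198960247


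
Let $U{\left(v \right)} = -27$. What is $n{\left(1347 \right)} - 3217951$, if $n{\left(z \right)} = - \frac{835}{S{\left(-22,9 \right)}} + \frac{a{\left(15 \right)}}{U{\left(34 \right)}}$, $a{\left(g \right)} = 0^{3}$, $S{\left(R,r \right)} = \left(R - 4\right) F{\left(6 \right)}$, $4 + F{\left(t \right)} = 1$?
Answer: $- \frac{251001013}{78} \approx -3.218 \cdot 10^{6}$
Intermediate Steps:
$F{\left(t \right)} = -3$ ($F{\left(t \right)} = -4 + 1 = -3$)
$S{\left(R,r \right)} = 12 - 3 R$ ($S{\left(R,r \right)} = \left(R - 4\right) \left(-3\right) = \left(-4 + R\right) \left(-3\right) = 12 - 3 R$)
$a{\left(g \right)} = 0$
$n{\left(z \right)} = - \frac{835}{78}$ ($n{\left(z \right)} = - \frac{835}{12 - -66} + \frac{0}{-27} = - \frac{835}{12 + 66} + 0 \left(- \frac{1}{27}\right) = - \frac{835}{78} + 0 = - \frac{835}{78}$)
$n{\left(1347 \right)} - 3217951 = - \frac{835}{78} - 3217951 = - \frac{251001013}{78}$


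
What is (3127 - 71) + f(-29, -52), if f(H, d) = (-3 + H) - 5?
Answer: 3019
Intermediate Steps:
f(H, d) = -8 + H
(3127 - 71) + f(-29, -52) = (3127 - 71) + (-8 - 29) = 3056 - 37 = 3019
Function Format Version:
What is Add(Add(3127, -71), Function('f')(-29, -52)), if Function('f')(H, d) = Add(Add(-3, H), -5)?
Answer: 3019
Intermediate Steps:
Function('f')(H, d) = Add(-8, H)
Add(Add(3127, -71), Function('f')(-29, -52)) = Add(Add(3127, -71), Add(-8, -29)) = Add(3056, -37) = 3019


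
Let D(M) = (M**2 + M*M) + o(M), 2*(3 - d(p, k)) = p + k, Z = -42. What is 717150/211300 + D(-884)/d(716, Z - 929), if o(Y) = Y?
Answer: 4402001393/367662 ≈ 11973.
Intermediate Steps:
d(p, k) = 3 - k/2 - p/2 (d(p, k) = 3 - (p + k)/2 = 3 - (k + p)/2 = 3 + (-k/2 - p/2) = 3 - k/2 - p/2)
D(M) = M + 2*M**2 (D(M) = (M**2 + M*M) + M = (M**2 + M**2) + M = 2*M**2 + M = M + 2*M**2)
717150/211300 + D(-884)/d(716, Z - 929) = 717150/211300 + (-884*(1 + 2*(-884)))/(3 - (-42 - 929)/2 - 1/2*716) = 717150*(1/211300) + (-884*(1 - 1768))/(3 - 1/2*(-971) - 358) = 14343/4226 + (-884*(-1767))/(3 + 971/2 - 358) = 14343/4226 + 1562028/(261/2) = 14343/4226 + 1562028*(2/261) = 14343/4226 + 1041352/87 = 4402001393/367662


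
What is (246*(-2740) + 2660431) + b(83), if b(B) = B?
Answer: 1986474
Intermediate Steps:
(246*(-2740) + 2660431) + b(83) = (246*(-2740) + 2660431) + 83 = (-674040 + 2660431) + 83 = 1986391 + 83 = 1986474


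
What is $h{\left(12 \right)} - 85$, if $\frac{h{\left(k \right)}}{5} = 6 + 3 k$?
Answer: $125$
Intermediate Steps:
$h{\left(k \right)} = 30 + 15 k$ ($h{\left(k \right)} = 5 \left(6 + 3 k\right) = 30 + 15 k$)
$h{\left(12 \right)} - 85 = \left(30 + 15 \cdot 12\right) - 85 = \left(30 + 180\right) - 85 = 210 - 85 = 125$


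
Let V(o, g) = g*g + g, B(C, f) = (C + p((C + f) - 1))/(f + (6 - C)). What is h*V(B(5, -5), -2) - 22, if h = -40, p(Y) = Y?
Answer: -102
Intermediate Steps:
B(C, f) = (-1 + f + 2*C)/(6 + f - C) (B(C, f) = (C + ((C + f) - 1))/(f + (6 - C)) = (C + (-1 + C + f))/(6 + f - C) = (-1 + f + 2*C)/(6 + f - C))
V(o, g) = g + g**2 (V(o, g) = g**2 + g = g + g**2)
h*V(B(5, -5), -2) - 22 = -(-80)*(1 - 2) - 22 = -(-80)*(-1) - 22 = -40*2 - 22 = -80 - 22 = -102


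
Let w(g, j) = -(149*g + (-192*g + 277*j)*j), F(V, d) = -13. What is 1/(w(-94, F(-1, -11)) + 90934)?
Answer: 1/292751 ≈ 3.4159e-6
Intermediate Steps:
w(g, j) = -149*g - j*(-192*g + 277*j) (w(g, j) = -(149*g + j*(-192*g + 277*j)) = -149*g - j*(-192*g + 277*j))
1/(w(-94, F(-1, -11)) + 90934) = 1/((-277*(-13)² - 149*(-94) + 192*(-94)*(-13)) + 90934) = 1/((-277*169 + 14006 + 234624) + 90934) = 1/((-46813 + 14006 + 234624) + 90934) = 1/(201817 + 90934) = 1/292751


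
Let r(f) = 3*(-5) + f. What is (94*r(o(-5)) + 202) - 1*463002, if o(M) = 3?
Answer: -463928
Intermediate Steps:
r(f) = -15 + f
(94*r(o(-5)) + 202) - 1*463002 = (94*(-15 + 3) + 202) - 1*463002 = (94*(-12) + 202) - 463002 = (-1128 + 202) - 463002 = -926 - 463002 = -463928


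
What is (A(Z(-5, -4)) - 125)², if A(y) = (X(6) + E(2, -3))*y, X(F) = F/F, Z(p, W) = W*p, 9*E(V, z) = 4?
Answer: 748225/81 ≈ 9237.3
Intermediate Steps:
E(V, z) = 4/9 (E(V, z) = (⅑)*4 = 4/9)
X(F) = 1
A(y) = 13*y/9 (A(y) = (1 + 4/9)*y = 13*y/9)
(A(Z(-5, -4)) - 125)² = (13*(-4*(-5))/9 - 125)² = ((13/9)*20 - 125)² = (260/9 - 125)² = (-865/9)² = 748225/81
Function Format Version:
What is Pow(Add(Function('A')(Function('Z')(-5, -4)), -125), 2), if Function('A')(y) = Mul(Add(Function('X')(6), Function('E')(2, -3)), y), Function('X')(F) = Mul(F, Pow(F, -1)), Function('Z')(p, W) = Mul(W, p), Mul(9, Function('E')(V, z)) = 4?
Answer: Rational(748225, 81) ≈ 9237.3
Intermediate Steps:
Function('E')(V, z) = Rational(4, 9) (Function('E')(V, z) = Mul(Rational(1, 9), 4) = Rational(4, 9))
Function('X')(F) = 1
Function('A')(y) = Mul(Rational(13, 9), y) (Function('A')(y) = Mul(Add(1, Rational(4, 9)), y) = Mul(Rational(13, 9), y))
Pow(Add(Function('A')(Function('Z')(-5, -4)), -125), 2) = Pow(Add(Mul(Rational(13, 9), Mul(-4, -5)), -125), 2) = Pow(Add(Mul(Rational(13, 9), 20), -125), 2) = Pow(Add(Rational(260, 9), -125), 2) = Pow(Rational(-865, 9), 2) = Rational(748225, 81)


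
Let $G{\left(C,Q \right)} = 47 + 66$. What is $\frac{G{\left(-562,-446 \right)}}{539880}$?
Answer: $\frac{113}{539880} \approx 0.00020931$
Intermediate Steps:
$G{\left(C,Q \right)} = 113$
$\frac{G{\left(-562,-446 \right)}}{539880} = \frac{113}{539880}$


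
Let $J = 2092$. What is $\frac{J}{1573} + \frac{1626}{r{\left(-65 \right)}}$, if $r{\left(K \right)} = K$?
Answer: $- \frac{186286}{7865} \approx -23.685$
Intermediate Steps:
$\frac{J}{1573} + \frac{1626}{r{\left(-65 \right)}} = \frac{2092}{1573} + \frac{1626}{-65} = 2092 \cdot \frac{1}{1573} + 1626 \left(- \frac{1}{65}\right) = \frac{2092}{1573} - \frac{1626}{65} = - \frac{186286}{7865}$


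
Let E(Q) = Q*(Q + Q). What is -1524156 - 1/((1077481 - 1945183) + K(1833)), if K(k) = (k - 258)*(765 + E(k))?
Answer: -16131648087105589/10583987523 ≈ -1.5242e+6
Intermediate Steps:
E(Q) = 2*Q**2 (E(Q) = Q*(2*Q) = 2*Q**2)
K(k) = (-258 + k)*(765 + 2*k**2) (K(k) = (k - 258)*(765 + 2*k**2) = (-258 + k)*(765 + 2*k**2))
-1524156 - 1/((1077481 - 1945183) + K(1833)) = -1524156 - 1/((1077481 - 1945183) + (-197370 - 516*1833**2 + 2*1833**3 + 765*1833)) = -1524156 - 1/(-867702 + (-197370 - 516*3359889 + 2*6158676537 + 1402245)) = -1524156 - 1/(-867702 + (-197370 - 1733702724 + 12317353074 + 1402245)) = -1524156 - 1/(-867702 + 10584855225) = -1524156 - 1/10583987523 = -16131648087105589/10583987523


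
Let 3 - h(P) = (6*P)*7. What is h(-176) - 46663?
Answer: -39268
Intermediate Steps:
h(P) = 3 - 42*P (h(P) = 3 - 6*P*7 = 3 - 42*P)
h(-176) - 46663 = (3 - 42*(-176)) - 46663 = (3 + 7392) - 46663 = 7395 - 46663 = -39268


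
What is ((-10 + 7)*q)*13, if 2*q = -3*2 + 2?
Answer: 78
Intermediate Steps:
q = -2 (q = (-3*2 + 2)/2 = (-6 + 2)/2 = (1/2)*(-4) = -2)
((-10 + 7)*q)*13 = ((-10 + 7)*(-2))*13 = -3*(-2)*13 = 6*13 = 78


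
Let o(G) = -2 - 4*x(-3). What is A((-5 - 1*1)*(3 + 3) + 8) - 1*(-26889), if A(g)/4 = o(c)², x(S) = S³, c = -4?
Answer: 71833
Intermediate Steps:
o(G) = 106 (o(G) = -2 - 4*(-3)³ = -2 - 4*(-27) = -2 + 108 = 106)
A(g) = 44944 (A(g) = 4*106² = 4*11236 = 44944)
A((-5 - 1*1)*(3 + 3) + 8) - 1*(-26889) = 44944 - 1*(-26889) = 44944 + 26889 = 71833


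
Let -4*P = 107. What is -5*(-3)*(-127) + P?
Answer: -7727/4 ≈ -1931.8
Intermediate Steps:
P = -107/4 (P = -¼*107 = -107/4 ≈ -26.750)
-5*(-3)*(-127) + P = -5*(-3)*(-127) - 107/4 = 15*(-127) - 107/4 = -1905 - 107/4 = -7727/4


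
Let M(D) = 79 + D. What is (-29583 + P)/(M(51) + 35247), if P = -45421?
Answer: -4412/2081 ≈ -2.1201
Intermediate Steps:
(-29583 + P)/(M(51) + 35247) = (-29583 - 45421)/((79 + 51) + 35247) = -75004/(130 + 35247) = -75004/35377 = -75004*1/35377 = -4412/2081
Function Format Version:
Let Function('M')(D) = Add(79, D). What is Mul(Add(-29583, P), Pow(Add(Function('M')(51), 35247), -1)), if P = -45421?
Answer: Rational(-4412, 2081) ≈ -2.1201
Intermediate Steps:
Mul(Add(-29583, P), Pow(Add(Function('M')(51), 35247), -1)) = Mul(Add(-29583, -45421), Pow(Add(Add(79, 51), 35247), -1)) = Mul(-75004, Pow(Add(130, 35247), -1)) = Mul(-75004, Pow(35377, -1)) = Mul(-75004, Rational(1, 35377)) = Rational(-4412, 2081)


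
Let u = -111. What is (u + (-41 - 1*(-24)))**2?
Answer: 16384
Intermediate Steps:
(u + (-41 - 1*(-24)))**2 = (-111 + (-41 - 1*(-24)))**2 = (-111 + (-41 + 24))**2 = (-111 - 17)**2 = (-128)**2 = 16384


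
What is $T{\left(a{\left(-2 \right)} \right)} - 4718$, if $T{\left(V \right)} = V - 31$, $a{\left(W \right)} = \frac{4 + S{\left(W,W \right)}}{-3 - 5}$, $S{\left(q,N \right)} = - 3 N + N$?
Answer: $-4750$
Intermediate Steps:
$S{\left(q,N \right)} = - 2 N$
$a{\left(W \right)} = - \frac{1}{2} + \frac{W}{4}$ ($a{\left(W \right)} = \frac{4 - 2 W}{-3 - 5} = \frac{4 - 2 W}{-8} = \left(4 - 2 W\right) \left(- \frac{1}{8}\right) = - \frac{1}{2} + \frac{W}{4}$)
$T{\left(V \right)} = -31 + V$ ($T{\left(V \right)} = V - 31 = -31 + V$)
$T{\left(a{\left(-2 \right)} \right)} - 4718 = \left(-31 + \left(- \frac{1}{2} + \frac{1}{4} \left(-2\right)\right)\right) - 4718 = \left(-31 - 1\right) - 4718 = -32 - 4718 = -4750$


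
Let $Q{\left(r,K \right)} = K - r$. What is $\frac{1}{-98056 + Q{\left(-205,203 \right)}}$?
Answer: $- \frac{1}{97648} \approx -1.0241 \cdot 10^{-5}$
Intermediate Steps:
$\frac{1}{-98056 + Q{\left(-205,203 \right)}} = \frac{1}{-98056 + \left(203 - -205\right)} = \frac{1}{-98056 + \left(203 + 205\right)} = \frac{1}{-98056 + 408} = \frac{1}{-97648} = - \frac{1}{97648}$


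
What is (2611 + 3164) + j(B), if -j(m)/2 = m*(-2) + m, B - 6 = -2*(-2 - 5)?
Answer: 5815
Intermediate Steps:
B = 20 (B = 6 - 2*(-2 - 5) = 6 - 2*(-7) = 6 + 14 = 20)
j(m) = 2*m (j(m) = -2*(m*(-2) + m) = -2*(-2*m + m) = -(-2)*m = 2*m)
(2611 + 3164) + j(B) = (2611 + 3164) + 2*20 = 5775 + 40 = 5815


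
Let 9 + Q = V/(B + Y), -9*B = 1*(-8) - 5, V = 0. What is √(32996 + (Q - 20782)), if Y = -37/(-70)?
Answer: √12205 ≈ 110.48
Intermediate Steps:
Y = 37/70 (Y = -37*(-1/70) = 37/70 ≈ 0.52857)
B = 13/9 (B = -(1*(-8) - 5)/9 = -(-8 - 5)/9 = -⅑*(-13) = 13/9 ≈ 1.4444)
Q = -9 (Q = -9 + 0/(13/9 + 37/70) = -9 + 0/(1243/630) = -9 + 0*(630/1243) = -9 + 0 = -9)
√(32996 + (Q - 20782)) = √(32996 + (-9 - 20782)) = √(32996 - 20791) = √12205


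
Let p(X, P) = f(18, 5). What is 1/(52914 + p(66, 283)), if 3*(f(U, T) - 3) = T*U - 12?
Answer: 1/52943 ≈ 1.8888e-5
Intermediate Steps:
f(U, T) = -1 + T*U/3 (f(U, T) = 3 + (T*U - 12)/3 = 3 + (-12 + T*U)/3 = 3 + (-4 + T*U/3) = -1 + T*U/3)
p(X, P) = 29 (p(X, P) = -1 + (⅓)*5*18 = -1 + 30 = 29)
1/(52914 + p(66, 283)) = 1/(52914 + 29) = 1/52943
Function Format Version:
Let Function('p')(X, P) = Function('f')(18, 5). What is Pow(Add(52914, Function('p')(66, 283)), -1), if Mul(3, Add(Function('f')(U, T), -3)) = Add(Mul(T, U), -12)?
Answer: Rational(1, 52943) ≈ 1.8888e-5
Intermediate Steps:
Function('f')(U, T) = Add(-1, Mul(Rational(1, 3), T, U)) (Function('f')(U, T) = Add(3, Mul(Rational(1, 3), Add(Mul(T, U), -12))) = Add(3, Mul(Rational(1, 3), Add(-12, Mul(T, U)))) = Add(3, Add(-4, Mul(Rational(1, 3), T, U))) = Add(-1, Mul(Rational(1, 3), T, U)))
Function('p')(X, P) = 29 (Function('p')(X, P) = Add(-1, Mul(Rational(1, 3), 5, 18)) = Add(-1, 30) = 29)
Pow(Add(52914, Function('p')(66, 283)), -1) = Pow(Add(52914, 29), -1) = Pow(52943, -1) = Rational(1, 52943)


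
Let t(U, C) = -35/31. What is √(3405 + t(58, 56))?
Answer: 4*√204445/31 ≈ 58.343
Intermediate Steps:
t(U, C) = -35/31 (t(U, C) = -35*1/31 = -35/31)
√(3405 + t(58, 56)) = √(3405 - 35/31) = √(105520/31) = 4*√204445/31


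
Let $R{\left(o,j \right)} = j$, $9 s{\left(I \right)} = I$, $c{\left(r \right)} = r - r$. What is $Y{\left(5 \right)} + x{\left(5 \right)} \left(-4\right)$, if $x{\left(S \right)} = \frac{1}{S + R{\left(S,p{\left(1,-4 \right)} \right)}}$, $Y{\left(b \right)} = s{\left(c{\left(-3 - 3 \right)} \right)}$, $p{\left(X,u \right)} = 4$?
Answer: $- \frac{4}{9} \approx -0.44444$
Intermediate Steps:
$c{\left(r \right)} = 0$
$s{\left(I \right)} = \frac{I}{9}$
$Y{\left(b \right)} = 0$ ($Y{\left(b \right)} = \frac{1}{9} \cdot 0 = 0$)
$x{\left(S \right)} = \frac{1}{4 + S}$ ($x{\left(S \right)} = \frac{1}{S + 4} = \frac{1}{4 + S}$)
$Y{\left(5 \right)} + x{\left(5 \right)} \left(-4\right) = 0 + \frac{1}{4 + 5} \left(-4\right) = 0 + \frac{1}{9} \left(-4\right) = 0 - \frac{4}{9} = - \frac{4}{9}$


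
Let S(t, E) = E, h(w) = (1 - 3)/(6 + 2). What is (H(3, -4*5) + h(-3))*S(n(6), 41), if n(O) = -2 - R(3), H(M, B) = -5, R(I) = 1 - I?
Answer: -861/4 ≈ -215.25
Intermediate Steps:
h(w) = -¼ (h(w) = -2/8 = -2*⅛ = -¼)
n(O) = 0 (n(O) = -2 - (1 - 1*3) = -2 - (1 - 3) = -2 - 1*(-2) = -2 + 2 = 0)
(H(3, -4*5) + h(-3))*S(n(6), 41) = (-5 - ¼)*41 = -21/4*41 = -861/4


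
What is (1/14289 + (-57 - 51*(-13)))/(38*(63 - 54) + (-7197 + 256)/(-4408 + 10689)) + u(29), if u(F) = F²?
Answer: 2344074970984/2781368139 ≈ 842.78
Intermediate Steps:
(1/14289 + (-57 - 51*(-13)))/(38*(63 - 54) + (-7197 + 256)/(-4408 + 10689)) + u(29) = (1/14289 + (-57 - 51*(-13)))/(38*(63 - 54) + (-7197 + 256)/(-4408 + 10689)) + 29² = (1/14289 + (-57 + 663))/(38*9 - 6941/6281) + 841 = (1/14289 + 606)/(342 - 6941*1/6281) + 841 = 8659135/(14289*(342 - 631/571)) + 841 = 8659135/(14289*(194651/571)) + 841 = (8659135/14289)*(571/194651) + 841 = 4944366085/2781368139 + 841 = 2344074970984/2781368139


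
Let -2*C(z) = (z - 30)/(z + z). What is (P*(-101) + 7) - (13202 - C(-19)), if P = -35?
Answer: -734209/76 ≈ -9660.6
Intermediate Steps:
C(z) = -(-30 + z)/(4*z) (C(z) = -(z - 30)/(2*(z + z)) = -(-30 + z)/(2*(2*z)) = -(-30 + z)*1/(2*z)/2 = -(-30 + z)/(4*z))
(P*(-101) + 7) - (13202 - C(-19)) = (-35*(-101) + 7) - (13202 - (30 - 1*(-19))/(4*(-19))) = (3535 + 7) - (13202 - (-1)*(30 + 19)/(4*19)) = 3542 - (13202 - (-1)*49/(4*19)) = 3542 - (13202 - 1*(-49/76)) = 3542 - (13202 + 49/76) = 3542 - 1*1003401/76 = 3542 - 1003401/76 = -734209/76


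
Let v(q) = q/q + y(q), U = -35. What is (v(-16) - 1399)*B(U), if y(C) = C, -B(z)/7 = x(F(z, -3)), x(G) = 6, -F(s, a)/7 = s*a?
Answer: 59388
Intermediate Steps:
F(s, a) = -7*a*s (F(s, a) = -7*s*a = -7*a*s)
B(z) = -42 (B(z) = -7*6 = -42)
v(q) = 1 + q (v(q) = q/q + q = 1 + q)
(v(-16) - 1399)*B(U) = ((1 - 16) - 1399)*(-42) = (-15 - 1399)*(-42) = -1414*(-42) = 59388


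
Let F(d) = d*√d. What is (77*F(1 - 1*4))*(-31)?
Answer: 7161*I*√3 ≈ 12403.0*I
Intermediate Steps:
F(d) = d^(3/2)
(77*F(1 - 1*4))*(-31) = (77*(1 - 1*4)^(3/2))*(-31) = (77*(1 - 4)^(3/2))*(-31) = (77*(-3)^(3/2))*(-31) = (77*(-3*I*√3))*(-31) = -231*I*√3*(-31) = 7161*I*√3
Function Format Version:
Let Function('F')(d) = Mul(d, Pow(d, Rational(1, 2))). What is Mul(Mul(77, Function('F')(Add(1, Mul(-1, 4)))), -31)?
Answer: Mul(7161, I, Pow(3, Rational(1, 2))) ≈ Mul(12403., I)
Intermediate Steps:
Function('F')(d) = Pow(d, Rational(3, 2))
Mul(Mul(77, Function('F')(Add(1, Mul(-1, 4)))), -31) = Mul(Mul(77, Pow(Add(1, Mul(-1, 4)), Rational(3, 2))), -31) = Mul(Mul(77, Pow(Add(1, -4), Rational(3, 2))), -31) = Mul(Mul(77, Pow(-3, Rational(3, 2))), -31) = Mul(Mul(77, Mul(-3, I, Pow(3, Rational(1, 2)))), -31) = Mul(Mul(-231, I, Pow(3, Rational(1, 2))), -31) = Mul(7161, I, Pow(3, Rational(1, 2)))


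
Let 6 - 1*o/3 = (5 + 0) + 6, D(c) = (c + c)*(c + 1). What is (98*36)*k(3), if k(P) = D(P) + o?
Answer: 31752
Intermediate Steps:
D(c) = 2*c*(1 + c) (D(c) = (2*c)*(1 + c) = 2*c*(1 + c))
o = -15 (o = 18 - 3*((5 + 0) + 6) = 18 - 3*(5 + 6) = 18 - 3*11 = 18 - 33 = -15)
k(P) = -15 + 2*P*(1 + P) (k(P) = 2*P*(1 + P) - 15 = -15 + 2*P*(1 + P))
(98*36)*k(3) = (98*36)*(-15 + 2*3*(1 + 3)) = 3528*(-15 + 2*3*4) = 3528*(-15 + 24) = 3528*9 = 31752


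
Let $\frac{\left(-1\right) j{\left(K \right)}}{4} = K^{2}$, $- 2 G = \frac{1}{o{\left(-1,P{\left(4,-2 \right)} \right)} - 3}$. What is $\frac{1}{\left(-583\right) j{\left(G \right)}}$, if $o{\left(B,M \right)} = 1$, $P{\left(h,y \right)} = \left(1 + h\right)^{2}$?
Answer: $\frac{4}{583} \approx 0.0068611$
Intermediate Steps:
$G = \frac{1}{4}$ ($G = - \frac{1}{2 \left(1 - 3\right)} = - \frac{1}{2 \left(-2\right)} = \left(- \frac{1}{2}\right) \left(- \frac{1}{2}\right) = \frac{1}{4} \approx 0.25$)
$j{\left(K \right)} = - 4 K^{2}$
$\frac{1}{\left(-583\right) j{\left(G \right)}} = \frac{1}{\left(-583\right) \left(- \frac{4}{16}\right)} = - \frac{1}{583 \left(\left(-4\right) \frac{1}{16}\right)} = - \frac{1}{583 \left(- \frac{1}{4}\right)} = \left(- \frac{1}{583}\right) \left(-4\right) = \frac{4}{583}$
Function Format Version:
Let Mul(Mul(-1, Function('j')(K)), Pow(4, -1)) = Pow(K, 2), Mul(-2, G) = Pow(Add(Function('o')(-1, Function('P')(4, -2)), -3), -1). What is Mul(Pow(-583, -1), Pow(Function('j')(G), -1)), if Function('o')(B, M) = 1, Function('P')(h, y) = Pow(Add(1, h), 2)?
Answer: Rational(4, 583) ≈ 0.0068611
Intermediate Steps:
G = Rational(1, 4) (G = Mul(Rational(-1, 2), Pow(Add(1, -3), -1)) = Mul(Rational(-1, 2), Pow(-2, -1)) = Mul(Rational(-1, 2), Rational(-1, 2)) = Rational(1, 4) ≈ 0.25000)
Function('j')(K) = Mul(-4, Pow(K, 2))
Mul(Pow(-583, -1), Pow(Function('j')(G), -1)) = Mul(Pow(-583, -1), Pow(Mul(-4, Pow(Rational(1, 4), 2)), -1)) = Mul(Rational(-1, 583), Pow(Mul(-4, Rational(1, 16)), -1)) = Mul(Rational(-1, 583), Pow(Rational(-1, 4), -1)) = Mul(Rational(-1, 583), -4) = Rational(4, 583)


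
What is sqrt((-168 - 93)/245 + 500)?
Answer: sqrt(611195)/35 ≈ 22.337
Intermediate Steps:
sqrt((-168 - 93)/245 + 500) = sqrt(-261*1/245 + 500) = sqrt(-261/245 + 500) = sqrt(122239/245) = sqrt(611195)/35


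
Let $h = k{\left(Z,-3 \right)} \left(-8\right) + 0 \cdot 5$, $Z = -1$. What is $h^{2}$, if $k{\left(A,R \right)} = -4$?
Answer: $1024$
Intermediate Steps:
$h = 32$ ($h = \left(-4\right) \left(-8\right) + 0 \cdot 5 = 32 + 0 = 32$)
$h^{2} = 32^{2} = 1024$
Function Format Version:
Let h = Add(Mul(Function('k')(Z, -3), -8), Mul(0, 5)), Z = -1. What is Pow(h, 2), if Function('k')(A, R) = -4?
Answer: 1024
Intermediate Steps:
h = 32 (h = Add(Mul(-4, -8), Mul(0, 5)) = Add(32, 0) = 32)
Pow(h, 2) = Pow(32, 2) = 1024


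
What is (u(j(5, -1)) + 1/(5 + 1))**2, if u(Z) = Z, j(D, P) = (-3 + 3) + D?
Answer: 961/36 ≈ 26.694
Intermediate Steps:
j(D, P) = D (j(D, P) = 0 + D = D)
(u(j(5, -1)) + 1/(5 + 1))**2 = (5 + 1/(5 + 1))**2 = (5 + 1/6)**2 = (31/6)**2 = 961/36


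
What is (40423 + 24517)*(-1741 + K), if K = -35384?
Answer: -2410897500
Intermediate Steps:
(40423 + 24517)*(-1741 + K) = (40423 + 24517)*(-1741 - 35384) = 64940*(-37125) = -2410897500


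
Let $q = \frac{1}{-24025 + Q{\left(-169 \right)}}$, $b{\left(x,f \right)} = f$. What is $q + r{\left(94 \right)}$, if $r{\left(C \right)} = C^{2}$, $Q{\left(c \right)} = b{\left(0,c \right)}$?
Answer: $\frac{213778183}{24194} \approx 8836.0$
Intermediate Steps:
$Q{\left(c \right)} = c$
$q = - \frac{1}{24194}$ ($q = \frac{1}{-24025 - 169} = \frac{1}{-24194} = - \frac{1}{24194} \approx -4.1333 \cdot 10^{-5}$)
$q + r{\left(94 \right)} = - \frac{1}{24194} + 94^{2} = - \frac{1}{24194} + 8836 = \frac{213778183}{24194}$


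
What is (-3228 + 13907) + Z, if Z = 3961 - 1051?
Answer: 13589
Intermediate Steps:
Z = 2910
(-3228 + 13907) + Z = (-3228 + 13907) + 2910 = 10679 + 2910 = 13589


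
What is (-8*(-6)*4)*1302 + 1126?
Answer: 251110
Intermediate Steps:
(-8*(-6)*4)*1302 + 1126 = (48*4)*1302 + 1126 = 192*1302 + 1126 = 249984 + 1126 = 251110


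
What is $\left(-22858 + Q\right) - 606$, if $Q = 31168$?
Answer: $7704$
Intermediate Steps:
$\left(-22858 + Q\right) - 606 = \left(-22858 + 31168\right) - 606 = 8310 - 606 = 7704$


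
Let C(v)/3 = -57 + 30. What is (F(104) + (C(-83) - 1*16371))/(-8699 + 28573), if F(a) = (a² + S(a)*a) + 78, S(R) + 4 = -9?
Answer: -3455/9937 ≈ -0.34769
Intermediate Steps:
S(R) = -13 (S(R) = -4 - 9 = -13)
C(v) = -81 (C(v) = 3*(-57 + 30) = 3*(-27) = -81)
F(a) = 78 + a² - 13*a (F(a) = (a² - 13*a) + 78 = 78 + a² - 13*a)
(F(104) + (C(-83) - 1*16371))/(-8699 + 28573) = ((78 + 104² - 13*104) + (-81 - 1*16371))/(-8699 + 28573) = ((78 + 10816 - 1352) + (-81 - 16371))/19874 = (9542 - 16452)*(1/19874) = -6910*1/19874 = -3455/9937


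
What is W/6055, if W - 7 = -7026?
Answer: -7019/6055 ≈ -1.1592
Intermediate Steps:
W = -7019 (W = 7 - 7026 = -7019)
W/6055 = -7019/6055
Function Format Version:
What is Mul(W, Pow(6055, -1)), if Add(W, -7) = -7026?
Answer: Rational(-7019, 6055) ≈ -1.1592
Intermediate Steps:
W = -7019 (W = Add(7, -7026) = -7019)
Mul(W, Pow(6055, -1)) = Mul(-7019, Pow(6055, -1)) = Mul(-7019, Rational(1, 6055)) = Rational(-7019, 6055)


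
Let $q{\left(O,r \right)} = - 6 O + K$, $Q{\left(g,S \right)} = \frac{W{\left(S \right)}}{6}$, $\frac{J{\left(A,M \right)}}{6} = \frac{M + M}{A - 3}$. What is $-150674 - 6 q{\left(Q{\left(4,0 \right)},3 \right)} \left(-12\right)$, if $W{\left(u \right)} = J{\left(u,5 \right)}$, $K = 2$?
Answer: $-149090$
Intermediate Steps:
$J{\left(A,M \right)} = \frac{12 M}{-3 + A}$ ($J{\left(A,M \right)} = 6 \frac{M + M}{A - 3} = 6 \frac{2 M}{-3 + A} = \frac{12 M}{-3 + A}$)
$W{\left(u \right)} = \frac{60}{-3 + u}$ ($W{\left(u \right)} = 12 \cdot 5 \frac{1}{-3 + u} = \frac{60}{-3 + u}$)
$Q{\left(g,S \right)} = \frac{10}{-3 + S}$ ($Q{\left(g,S \right)} = \frac{60 \frac{1}{-3 + S}}{6} = \frac{60}{-3 + S} \frac{1}{6} = \frac{10}{-3 + S}$)
$q{\left(O,r \right)} = 2 - 6 O$ ($q{\left(O,r \right)} = - 6 O + 2 = 2 - 6 O$)
$-150674 - 6 q{\left(Q{\left(4,0 \right)},3 \right)} \left(-12\right) = -150674 - 6 \left(2 - 6 \frac{10}{-3 + 0}\right) \left(-12\right) = -150674 - 6 \left(2 - 6 \frac{10}{-3}\right) \left(-12\right) = -150674 - 6 \left(2 - 6 \cdot 10 \left(- \frac{1}{3}\right)\right) \left(-12\right) = -150674 - 6 \left(2 - -20\right) \left(-12\right) = -150674 - 6 \left(2 + 20\right) \left(-12\right) = -150674 - 6 \cdot 22 \left(-12\right) = -150674 - 132 \left(-12\right) = -150674 - -1584 = -150674 + 1584 = -149090$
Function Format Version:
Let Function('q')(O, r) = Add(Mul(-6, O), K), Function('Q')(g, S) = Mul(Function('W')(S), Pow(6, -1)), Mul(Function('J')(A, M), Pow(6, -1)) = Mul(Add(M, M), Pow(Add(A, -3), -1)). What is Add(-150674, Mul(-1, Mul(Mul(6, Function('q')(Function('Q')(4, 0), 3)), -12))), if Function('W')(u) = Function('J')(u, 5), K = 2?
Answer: -149090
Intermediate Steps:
Function('J')(A, M) = Mul(12, M, Pow(Add(-3, A), -1)) (Function('J')(A, M) = Mul(6, Mul(Add(M, M), Pow(Add(A, -3), -1))) = Mul(6, Mul(Mul(2, M), Pow(Add(-3, A), -1))) = Mul(6, Mul(2, M, Pow(Add(-3, A), -1))) = Mul(12, M, Pow(Add(-3, A), -1)))
Function('W')(u) = Mul(60, Pow(Add(-3, u), -1)) (Function('W')(u) = Mul(12, 5, Pow(Add(-3, u), -1)) = Mul(60, Pow(Add(-3, u), -1)))
Function('Q')(g, S) = Mul(10, Pow(Add(-3, S), -1)) (Function('Q')(g, S) = Mul(Mul(60, Pow(Add(-3, S), -1)), Pow(6, -1)) = Mul(Mul(60, Pow(Add(-3, S), -1)), Rational(1, 6)) = Mul(10, Pow(Add(-3, S), -1)))
Function('q')(O, r) = Add(2, Mul(-6, O)) (Function('q')(O, r) = Add(Mul(-6, O), 2) = Add(2, Mul(-6, O)))
Add(-150674, Mul(-1, Mul(Mul(6, Function('q')(Function('Q')(4, 0), 3)), -12))) = Add(-150674, Mul(-1, Mul(Mul(6, Add(2, Mul(-6, Mul(10, Pow(Add(-3, 0), -1))))), -12))) = Add(-150674, Mul(-1, Mul(Mul(6, Add(2, Mul(-6, Mul(10, Pow(-3, -1))))), -12))) = Add(-150674, Mul(-1, Mul(Mul(6, Add(2, Mul(-6, Mul(10, Rational(-1, 3))))), -12))) = Add(-150674, Mul(-1, Mul(Mul(6, Add(2, Mul(-6, Rational(-10, 3)))), -12))) = Add(-150674, Mul(-1, Mul(Mul(6, Add(2, 20)), -12))) = Add(-150674, Mul(-1, Mul(Mul(6, 22), -12))) = Add(-150674, Mul(-1, Mul(132, -12))) = Add(-150674, Mul(-1, -1584)) = Add(-150674, 1584) = -149090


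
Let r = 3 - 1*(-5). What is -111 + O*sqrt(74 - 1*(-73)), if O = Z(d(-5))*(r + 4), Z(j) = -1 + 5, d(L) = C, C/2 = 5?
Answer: -111 + 336*sqrt(3) ≈ 470.97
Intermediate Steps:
C = 10 (C = 2*5 = 10)
d(L) = 10
Z(j) = 4
r = 8 (r = 3 + 5 = 8)
O = 48 (O = 4*(8 + 4) = 4*12 = 48)
-111 + O*sqrt(74 - 1*(-73)) = -111 + 48*sqrt(74 - 1*(-73)) = -111 + 48*sqrt(74 + 73) = -111 + 48*sqrt(147) = -111 + 48*(7*sqrt(3)) = -111 + 336*sqrt(3)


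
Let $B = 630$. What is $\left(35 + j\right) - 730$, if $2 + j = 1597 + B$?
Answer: $1530$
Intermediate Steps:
$j = 2225$ ($j = -2 + \left(1597 + 630\right) = -2 + 2227 = 2225$)
$\left(35 + j\right) - 730 = \left(35 + 2225\right) - 730 = 2260 - 730 = 1530$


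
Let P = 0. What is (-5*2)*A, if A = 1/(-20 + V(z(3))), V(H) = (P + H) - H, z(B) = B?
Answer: ½ ≈ 0.50000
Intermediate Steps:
V(H) = 0 (V(H) = (0 + H) - H = H - H = 0)
A = -1/20 (A = 1/(-20 + 0) = 1/(-20) = -1/20 ≈ -0.050000)
(-5*2)*A = -5*2*(-1/20) = -10*(-1/20) = ½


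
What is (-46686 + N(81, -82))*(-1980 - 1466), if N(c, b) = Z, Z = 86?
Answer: 160583600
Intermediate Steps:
N(c, b) = 86
(-46686 + N(81, -82))*(-1980 - 1466) = (-46686 + 86)*(-1980 - 1466) = -46600*(-3446) = 160583600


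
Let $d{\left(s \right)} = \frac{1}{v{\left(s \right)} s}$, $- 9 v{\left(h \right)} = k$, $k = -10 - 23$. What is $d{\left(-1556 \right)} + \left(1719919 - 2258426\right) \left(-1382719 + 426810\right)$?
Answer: $\frac{8810695281463105}{17116} \approx 5.1476 \cdot 10^{11}$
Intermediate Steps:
$k = -33$ ($k = -10 - 23 = -33$)
$v{\left(h \right)} = \frac{11}{3}$ ($v{\left(h \right)} = \left(- \frac{1}{9}\right) \left(-33\right) = \frac{11}{3}$)
$d{\left(s \right)} = \frac{3}{11 s}$ ($d{\left(s \right)} = \frac{1}{\frac{11}{3} s} = \frac{3}{11 s}$)
$d{\left(-1556 \right)} + \left(1719919 - 2258426\right) \left(-1382719 + 426810\right) = \frac{3}{11 \left(-1556\right)} + \left(1719919 - 2258426\right) \left(-1382719 + 426810\right) = \frac{3}{11} \left(- \frac{1}{1556}\right) - -514763687863 = - \frac{3}{17116} + 514763687863 = \frac{8810695281463105}{17116}$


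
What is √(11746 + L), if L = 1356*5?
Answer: √18526 ≈ 136.11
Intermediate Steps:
L = 6780
√(11746 + L) = √(11746 + 6780) = √18526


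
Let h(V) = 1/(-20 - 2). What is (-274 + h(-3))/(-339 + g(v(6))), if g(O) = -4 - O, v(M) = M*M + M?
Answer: 6029/8470 ≈ 0.71181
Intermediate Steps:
v(M) = M + M² (v(M) = M² + M = M + M²)
h(V) = -1/22 (h(V) = 1/(-22) = -1/22)
(-274 + h(-3))/(-339 + g(v(6))) = (-274 - 1/22)/(-339 + (-4 - 6*(1 + 6))) = -6029/(22*(-339 + (-4 - 6*7))) = -6029/(22*(-339 + (-4 - 1*42))) = -6029/(22*(-339 + (-4 - 42))) = -6029/(22*(-339 - 46)) = -6029/22/(-385) = -6029/22*(-1/385) = 6029/8470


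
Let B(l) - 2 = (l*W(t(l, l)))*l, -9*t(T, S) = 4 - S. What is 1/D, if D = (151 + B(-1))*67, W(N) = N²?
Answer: 81/832006 ≈ 9.7355e-5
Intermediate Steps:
t(T, S) = -4/9 + S/9 (t(T, S) = -(4 - S)/9 = -4/9 + S/9)
B(l) = 2 + l²*(-4/9 + l/9)² (B(l) = 2 + (l*(-4/9 + l/9)²)*l = 2 + l²*(-4/9 + l/9)²)
D = 832006/81 (D = (151 + (2 + (1/81)*(-1)²*(-4 - 1)²))*67 = (151 + (2 + (1/81)*1*(-5)²))*67 = (151 + (2 + (1/81)*1*25))*67 = (151 + (2 + 25/81))*67 = (151 + 187/81)*67 = (12418/81)*67 = 832006/81 ≈ 10272.)
1/D = 1/(832006/81) = 81/832006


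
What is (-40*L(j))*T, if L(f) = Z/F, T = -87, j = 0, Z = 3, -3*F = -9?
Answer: 3480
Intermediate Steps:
F = 3 (F = -⅓*(-9) = 3)
L(f) = 1 (L(f) = 3/3 = 3*(⅓) = 1)
(-40*L(j))*T = -40*1*(-87) = -40*(-87) = 3480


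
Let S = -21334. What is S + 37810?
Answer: 16476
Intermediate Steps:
S + 37810 = -21334 + 37810 = 16476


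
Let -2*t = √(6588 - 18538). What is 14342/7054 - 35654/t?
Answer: 7171/3527 - 35654*I*√478/1195 ≈ 2.0332 - 652.31*I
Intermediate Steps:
t = -5*I*√478/2 (t = -√(6588 - 18538)/2 = -5*I*√478/2 ≈ -54.658*I)
14342/7054 - 35654/t = 14342/7054 - 35654*I*√478/1195 = 14342*(1/7054) - 35654*I*√478/1195 = 7171/3527 - 35654*I*√478/1195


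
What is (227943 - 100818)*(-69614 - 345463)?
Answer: -52766663625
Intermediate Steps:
(227943 - 100818)*(-69614 - 345463) = 127125*(-415077) = -52766663625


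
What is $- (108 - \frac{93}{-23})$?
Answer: $- \frac{2577}{23} \approx -112.04$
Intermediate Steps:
$- (108 - \frac{93}{-23}) = - (108 - - \frac{93}{23}) = - (108 + \frac{93}{23}) = \left(-1\right) \frac{2577}{23} = - \frac{2577}{23}$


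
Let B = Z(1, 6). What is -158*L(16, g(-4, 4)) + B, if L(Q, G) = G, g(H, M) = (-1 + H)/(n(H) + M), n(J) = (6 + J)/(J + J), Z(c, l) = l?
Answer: 650/3 ≈ 216.67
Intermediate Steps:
B = 6
n(J) = (6 + J)/(2*J) (n(J) = (6 + J)/((2*J)) = (6 + J)*(1/(2*J)) = (6 + J)/(2*J))
g(H, M) = (-1 + H)/(M + (6 + H)/(2*H)) (g(H, M) = (-1 + H)/((6 + H)/(2*H) + M) = (-1 + H)/(M + (6 + H)/(2*H)))
-158*L(16, g(-4, 4)) + B = -316*(-4)*(-1 - 4)/(6 - 4 + 2*(-4)*4) + 6 = -316*(-4)*(-5)/(6 - 4 - 32) + 6 = -316*(-4)*(-5)/(-30) + 6 = -316*(-4)*(-1)*(-5)/30 + 6 = -158*(-4/3) + 6 = 632/3 + 6 = 650/3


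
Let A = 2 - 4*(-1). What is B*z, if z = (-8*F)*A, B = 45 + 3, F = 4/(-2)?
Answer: 4608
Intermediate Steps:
F = -2 (F = 4*(-½) = -2)
A = 6 (A = 2 + 4 = 6)
B = 48
z = 96 (z = -8*(-2)*6 = 16*6 = 96)
B*z = 48*96 = 4608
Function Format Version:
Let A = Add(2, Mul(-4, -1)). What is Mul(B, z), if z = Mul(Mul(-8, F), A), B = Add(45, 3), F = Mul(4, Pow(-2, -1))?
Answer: 4608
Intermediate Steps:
F = -2 (F = Mul(4, Rational(-1, 2)) = -2)
A = 6 (A = Add(2, 4) = 6)
B = 48
z = 96 (z = Mul(Mul(-8, -2), 6) = Mul(16, 6) = 96)
Mul(B, z) = Mul(48, 96) = 4608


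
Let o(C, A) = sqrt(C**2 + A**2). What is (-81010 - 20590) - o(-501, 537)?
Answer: -101600 - 3*sqrt(59930) ≈ -1.0233e+5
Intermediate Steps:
o(C, A) = sqrt(A**2 + C**2)
(-81010 - 20590) - o(-501, 537) = (-81010 - 20590) - sqrt(537**2 + (-501)**2) = -101600 - sqrt(288369 + 251001) = -101600 - sqrt(539370) = -101600 - 3*sqrt(59930)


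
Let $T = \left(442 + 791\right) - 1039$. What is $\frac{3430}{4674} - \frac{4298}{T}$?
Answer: $- \frac{4855858}{226689} \approx -21.421$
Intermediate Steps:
$T = 194$ ($T = 1233 - 1039 = 194$)
$\frac{3430}{4674} - \frac{4298}{T} = \frac{3430}{4674} - \frac{4298}{194} = 3430 \cdot \frac{1}{4674} - \frac{2149}{97} = \frac{1715}{2337} - \frac{2149}{97} = - \frac{4855858}{226689}$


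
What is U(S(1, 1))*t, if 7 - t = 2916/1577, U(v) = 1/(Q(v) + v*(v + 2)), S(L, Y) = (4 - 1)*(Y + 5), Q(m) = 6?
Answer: 8123/577182 ≈ 0.014074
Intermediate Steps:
S(L, Y) = 15 + 3*Y (S(L, Y) = 3*(5 + Y) = 15 + 3*Y)
U(v) = 1/(6 + v*(2 + v)) (U(v) = 1/(6 + v*(v + 2)) = 1/(6 + v*(2 + v)))
t = 8123/1577 (t = 7 - 2916/1577 = 8123/1577 ≈ 5.1509)
U(S(1, 1))*t = (8123/1577)/(6 + (15 + 3*1)**2 + 2*(15 + 3*1)) = (8123/1577)/(6 + (15 + 3)**2 + 2*(15 + 3)) = (8123/1577)/(6 + 18**2 + 2*18) = (8123/1577)/(6 + 324 + 36) = (8123/1577)/366 = (1/366)*(8123/1577) = 8123/577182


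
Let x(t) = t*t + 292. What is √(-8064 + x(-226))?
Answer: 2*√10826 ≈ 208.10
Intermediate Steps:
x(t) = 292 + t² (x(t) = t² + 292 = 292 + t²)
√(-8064 + x(-226)) = √(-8064 + (292 + (-226)²)) = √(-8064 + (292 + 51076)) = √(-8064 + 51368) = √43304 = 2*√10826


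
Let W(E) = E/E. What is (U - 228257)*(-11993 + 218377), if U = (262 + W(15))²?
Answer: -32833217792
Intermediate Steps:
W(E) = 1
U = 69169 (U = (262 + 1)² = 263² = 69169)
(U - 228257)*(-11993 + 218377) = (69169 - 228257)*(-11993 + 218377) = -159088*206384 = -32833217792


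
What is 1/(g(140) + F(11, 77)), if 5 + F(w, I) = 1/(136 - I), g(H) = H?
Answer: 59/7966 ≈ 0.0074065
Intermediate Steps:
F(w, I) = -5 + 1/(136 - I)
1/(g(140) + F(11, 77)) = 1/(140 + (679 - 5*77)/(-136 + 77)) = 1/(140 + (679 - 385)/(-59)) = 1/(140 - 1/59*294) = 1/(140 - 294/59) = 1/(7966/59) = 59/7966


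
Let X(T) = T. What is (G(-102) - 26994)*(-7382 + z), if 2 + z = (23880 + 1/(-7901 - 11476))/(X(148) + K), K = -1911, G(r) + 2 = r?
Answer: 6847999361727814/34161651 ≈ 2.0046e+8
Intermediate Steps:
G(r) = -2 + r
z = -531046061/34161651 (z = -2 + (23880 + 1/(-7901 - 11476))/(148 - 1911) = -2 + (23880 + 1/(-19377))/(-1763) = -2 + (23880 - 1/19377)*(-1/1763) = -2 + (462722759/19377)*(-1/1763) = -2 - 462722759/34161651 = -531046061/34161651 ≈ -15.545)
(G(-102) - 26994)*(-7382 + z) = ((-2 - 102) - 26994)*(-7382 - 531046061/34161651) = (-104 - 26994)*(-252712353743/34161651) = -27098*(-252712353743/34161651) = 6847999361727814/34161651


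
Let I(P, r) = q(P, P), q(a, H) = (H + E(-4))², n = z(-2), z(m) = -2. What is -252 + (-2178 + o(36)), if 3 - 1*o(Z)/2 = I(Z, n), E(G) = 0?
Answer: -5016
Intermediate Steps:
n = -2
q(a, H) = H² (q(a, H) = (H + 0)² = H²)
I(P, r) = P²
o(Z) = 6 - 2*Z²
-252 + (-2178 + o(36)) = -252 + (-2178 + (6 - 2*36²)) = -252 + (-2178 + (6 - 2*1296)) = -252 + (-2178 + (6 - 2592)) = -252 + (-2178 - 2586) = -252 - 4764 = -5016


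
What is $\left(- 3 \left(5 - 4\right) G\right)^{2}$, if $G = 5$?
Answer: $225$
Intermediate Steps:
$\left(- 3 \left(5 - 4\right) G\right)^{2} = \left(- 3 \left(5 - 4\right) 5\right)^{2} = \left(\left(-3\right) 1 \cdot 5\right)^{2} = \left(\left(-3\right) 5\right)^{2} = \left(-15\right)^{2} = 225$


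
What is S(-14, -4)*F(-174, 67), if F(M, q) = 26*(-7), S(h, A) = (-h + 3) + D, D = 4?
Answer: -3822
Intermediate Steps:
S(h, A) = 7 - h (S(h, A) = (-h + 3) + 4 = (3 - h) + 4 = 7 - h)
F(M, q) = -182
S(-14, -4)*F(-174, 67) = (7 - 1*(-14))*(-182) = (7 + 14)*(-182) = 21*(-182) = -3822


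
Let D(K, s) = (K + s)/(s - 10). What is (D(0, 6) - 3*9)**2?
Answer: 3249/4 ≈ 812.25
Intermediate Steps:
D(K, s) = (K + s)/(-10 + s)
(D(0, 6) - 3*9)**2 = ((0 + 6)/(-10 + 6) - 3*9)**2 = (6/(-4) - 1*27)**2 = (-1/4*6 - 27)**2 = (-3/2 - 27)**2 = (-57/2)**2 = 3249/4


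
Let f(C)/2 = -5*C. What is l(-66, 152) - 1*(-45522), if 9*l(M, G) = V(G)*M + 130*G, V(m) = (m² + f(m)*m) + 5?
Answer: 14152904/9 ≈ 1.5725e+6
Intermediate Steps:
f(C) = -10*C (f(C) = 2*(-5*C) = -10*C)
V(m) = 5 - 9*m² (V(m) = (m² + (-10*m)*m) + 5 = (m² - 10*m²) + 5 = -9*m² + 5 = 5 - 9*m²)
l(M, G) = 130*G/9 + M*(5 - 9*G²)/9 (l(M, G) = ((5 - 9*G²)*M + 130*G)/9 = (M*(5 - 9*G²) + 130*G)/9 = (130*G + M*(5 - 9*G²))/9 = 130*G/9 + M*(5 - 9*G²)/9)
l(-66, 152) - 1*(-45522) = ((130/9)*152 + (⅑)*(-66)*(5 - 9*152²)) - 1*(-45522) = (19760/9 + (⅑)*(-66)*(5 - 9*23104)) + 45522 = (19760/9 + (⅑)*(-66)*(5 - 207936)) + 45522 = (19760/9 + (⅑)*(-66)*(-207931)) + 45522 = (19760/9 + 4574482/3) + 45522 = 13743206/9 + 45522 = 14152904/9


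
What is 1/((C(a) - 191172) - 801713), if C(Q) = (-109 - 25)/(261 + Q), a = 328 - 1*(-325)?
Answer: -457/453748512 ≈ -1.0072e-6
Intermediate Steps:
a = 653 (a = 328 + 325 = 653)
C(Q) = -134/(261 + Q)
1/((C(a) - 191172) - 801713) = 1/((-134/(261 + 653) - 191172) - 801713) = 1/((-134/914 - 191172) - 801713) = 1/((-134*1/914 - 191172) - 801713) = 1/((-67/457 - 191172) - 801713) = 1/(-87365671/457 - 801713) = 1/(-453748512/457) = -457/453748512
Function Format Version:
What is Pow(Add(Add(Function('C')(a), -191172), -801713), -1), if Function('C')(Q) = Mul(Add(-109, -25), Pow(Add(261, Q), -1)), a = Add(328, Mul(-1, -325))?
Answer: Rational(-457, 453748512) ≈ -1.0072e-6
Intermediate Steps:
a = 653 (a = Add(328, 325) = 653)
Function('C')(Q) = Mul(-134, Pow(Add(261, Q), -1))
Pow(Add(Add(Function('C')(a), -191172), -801713), -1) = Pow(Add(Add(Mul(-134, Pow(Add(261, 653), -1)), -191172), -801713), -1) = Pow(Add(Add(Mul(-134, Pow(914, -1)), -191172), -801713), -1) = Pow(Add(Add(Mul(-134, Rational(1, 914)), -191172), -801713), -1) = Pow(Add(Add(Rational(-67, 457), -191172), -801713), -1) = Pow(Add(Rational(-87365671, 457), -801713), -1) = Pow(Rational(-453748512, 457), -1) = Rational(-457, 453748512)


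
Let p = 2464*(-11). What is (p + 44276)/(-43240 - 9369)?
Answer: -17172/52609 ≈ -0.32641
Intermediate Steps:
p = -27104
(p + 44276)/(-43240 - 9369) = (-27104 + 44276)/(-43240 - 9369) = 17172/(-52609) = 17172*(-1/52609) = -17172/52609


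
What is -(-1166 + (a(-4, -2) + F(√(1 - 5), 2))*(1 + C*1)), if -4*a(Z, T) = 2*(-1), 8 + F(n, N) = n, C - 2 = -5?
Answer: 1151 + 4*I ≈ 1151.0 + 4.0*I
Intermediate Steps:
C = -3 (C = 2 - 5 = -3)
F(n, N) = -8 + n
a(Z, T) = ½ (a(Z, T) = -(-1)/2 = -¼*(-2) = ½)
-(-1166 + (a(-4, -2) + F(√(1 - 5), 2))*(1 + C*1)) = -(-1166 + (½ + (-8 + √(1 - 5)))*(1 - 3*1)) = -(-1166 + (½ + (-8 + √(-4)))*(1 - 3)) = -(-1166 + (½ + (-8 + 2*I))*(-2)) = -(-1166 + (-15/2 + 2*I)*(-2)) = -(-1166 + (15 - 4*I)) = -(-1151 - 4*I) = 1151 + 4*I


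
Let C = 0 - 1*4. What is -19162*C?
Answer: 76648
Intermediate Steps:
C = -4 (C = 0 - 4 = -4)
-19162*C = -19162*(-4) = 76648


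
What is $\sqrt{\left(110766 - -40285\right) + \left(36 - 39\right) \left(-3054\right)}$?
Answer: $\sqrt{160213} \approx 400.27$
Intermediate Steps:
$\sqrt{\left(110766 - -40285\right) + \left(36 - 39\right) \left(-3054\right)} = \sqrt{\left(110766 + 40285\right) - -9162} = \sqrt{151051 + 9162} = \sqrt{160213}$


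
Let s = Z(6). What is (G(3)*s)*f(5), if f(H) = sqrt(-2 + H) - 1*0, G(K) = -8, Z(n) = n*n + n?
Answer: -336*sqrt(3) ≈ -581.97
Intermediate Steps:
Z(n) = n + n**2 (Z(n) = n**2 + n = n + n**2)
s = 42 (s = 6*(1 + 6) = 6*7 = 42)
f(H) = sqrt(-2 + H) (f(H) = sqrt(-2 + H) + 0 = sqrt(-2 + H))
(G(3)*s)*f(5) = (-8*42)*sqrt(-2 + 5) = -336*sqrt(3)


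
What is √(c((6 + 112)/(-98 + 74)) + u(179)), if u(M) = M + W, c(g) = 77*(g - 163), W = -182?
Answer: I*√465573/6 ≈ 113.72*I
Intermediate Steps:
c(g) = -12551 + 77*g (c(g) = 77*(-163 + g) = -12551 + 77*g)
u(M) = -182 + M (u(M) = M - 182 = -182 + M)
√(c((6 + 112)/(-98 + 74)) + u(179)) = √((-12551 + 77*((6 + 112)/(-98 + 74))) + (-182 + 179)) = √((-12551 + 77*(118/(-24))) - 3) = √((-12551 + 77*(118*(-1/24))) - 3) = √((-12551 + 77*(-59/12)) - 3) = √((-12551 - 4543/12) - 3) = √(-155155/12 - 3) = √(-155191/12) = I*√465573/6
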